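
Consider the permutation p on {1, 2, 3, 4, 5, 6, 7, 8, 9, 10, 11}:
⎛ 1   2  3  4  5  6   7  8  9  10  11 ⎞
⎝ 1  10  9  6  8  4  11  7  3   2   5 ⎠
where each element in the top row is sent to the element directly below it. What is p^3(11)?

7

Tracing 11 → 5 → … returns to 11 after 4 steps, so 11 lies in a 4-cycle (5 8 7 11).
Stepping 3 places around the cycle: 11 → 5 → 8 → 7.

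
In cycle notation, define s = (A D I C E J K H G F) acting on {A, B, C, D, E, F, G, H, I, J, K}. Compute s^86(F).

J

F lies in the 10-cycle (A D I C E J K H G F).
On a 10-cycle, s^10 is the identity, so s^86 = s^6 there (86 ≡ 6 mod 10).
Advancing 6 steps from F: F → A → D → I → C → E → J.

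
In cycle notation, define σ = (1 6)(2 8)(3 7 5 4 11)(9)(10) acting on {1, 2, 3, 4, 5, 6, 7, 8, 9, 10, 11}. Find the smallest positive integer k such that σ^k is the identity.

The disjoint cycles have lengths 5, 2, 2, 1, 1.
The order of σ is the least common multiple of its cycle lengths: lcm(5, 2, 2) = 10.

10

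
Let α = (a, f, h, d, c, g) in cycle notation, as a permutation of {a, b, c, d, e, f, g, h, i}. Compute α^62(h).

c

h lies in the 6-cycle (a, f, h, d, c, g).
On a 6-cycle, α^6 is the identity, so α^62 = α^2 there (62 ≡ 2 mod 6).
Advancing 2 steps from h: h → d → c.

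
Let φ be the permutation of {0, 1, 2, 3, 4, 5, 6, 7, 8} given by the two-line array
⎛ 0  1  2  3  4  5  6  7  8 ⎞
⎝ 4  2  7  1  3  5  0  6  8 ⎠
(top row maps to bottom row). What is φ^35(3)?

3

Tracing 3 → 1 → … returns to 3 after 7 steps, so 3 lies in a 7-cycle (0, 4, 3, 1, 2, 7, 6).
Powers repeat with period 7 on this cycle, and 35 mod 7 = 0, so φ^35(3) = φ^0(3).
So φ^35(3) = 3.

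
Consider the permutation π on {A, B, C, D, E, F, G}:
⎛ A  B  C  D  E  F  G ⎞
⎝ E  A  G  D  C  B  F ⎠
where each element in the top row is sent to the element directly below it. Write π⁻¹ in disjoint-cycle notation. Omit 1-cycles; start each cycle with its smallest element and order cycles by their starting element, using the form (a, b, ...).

(A, B, F, G, C, E)

First write π in disjoint cycles: (A, E, C, G, F, B).
Reversing each cycle (and rotating so the smallest element leads) gives π⁻¹ = (A, B, F, G, C, E).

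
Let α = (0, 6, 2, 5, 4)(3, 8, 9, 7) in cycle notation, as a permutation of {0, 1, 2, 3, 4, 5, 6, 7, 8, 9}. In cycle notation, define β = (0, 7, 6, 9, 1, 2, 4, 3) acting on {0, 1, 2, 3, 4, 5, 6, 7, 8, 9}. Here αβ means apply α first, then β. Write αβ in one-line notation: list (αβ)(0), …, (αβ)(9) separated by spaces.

9 2 5 8 7 3 4 0 1 6

(αβ)(x) = β(α(x)). Computing each image: β(α(0)) = β(6) = 9, β(α(1)) = β(1) = 2, β(α(2)) = β(5) = 5, β(α(3)) = β(8) = 8, β(α(4)) = β(0) = 7, β(α(5)) = β(4) = 3, β(α(6)) = β(2) = 4, β(α(7)) = β(3) = 0, β(α(8)) = β(9) = 1, β(α(9)) = β(7) = 6.
Hence αβ = [9 2 5 8 7 3 4 0 1 6].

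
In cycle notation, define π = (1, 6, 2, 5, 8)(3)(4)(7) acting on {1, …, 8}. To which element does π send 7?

The 1-cycle (7) fixes 7, so π(7) = 7.

7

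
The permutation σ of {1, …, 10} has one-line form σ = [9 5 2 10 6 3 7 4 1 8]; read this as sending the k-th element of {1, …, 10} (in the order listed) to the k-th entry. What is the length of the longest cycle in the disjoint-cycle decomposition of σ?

4

Decomposing into disjoint cycles gives (1 9)(2 5 6 3)(4 10 8); the longest has length 4.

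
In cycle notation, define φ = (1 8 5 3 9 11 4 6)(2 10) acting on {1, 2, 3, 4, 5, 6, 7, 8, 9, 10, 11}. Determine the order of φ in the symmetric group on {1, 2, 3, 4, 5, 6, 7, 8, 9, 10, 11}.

The disjoint cycles have lengths 8, 2, 1.
The order is lcm(8, 2) = 8.

8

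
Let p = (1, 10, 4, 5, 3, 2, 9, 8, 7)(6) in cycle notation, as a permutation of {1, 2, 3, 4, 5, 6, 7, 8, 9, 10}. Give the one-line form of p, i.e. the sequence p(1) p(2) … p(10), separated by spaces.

Reading each image from the cycles: 1↦10, 2↦9, 3↦2, 4↦5, 5↦3, 6↦6, 7↦1, 8↦7, 9↦8, 10↦4.
Listing these in domain order gives 10 9 2 5 3 6 1 7 8 4.

10 9 2 5 3 6 1 7 8 4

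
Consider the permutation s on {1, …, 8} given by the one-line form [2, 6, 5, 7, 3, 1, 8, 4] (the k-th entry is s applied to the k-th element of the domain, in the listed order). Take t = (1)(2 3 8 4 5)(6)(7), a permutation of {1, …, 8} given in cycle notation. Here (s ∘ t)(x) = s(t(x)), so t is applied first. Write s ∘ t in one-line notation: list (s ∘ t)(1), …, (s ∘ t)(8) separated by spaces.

2 5 4 3 6 1 8 7

(s ∘ t)(x) = s(t(x)). Computing each image: s(t(1)) = s(1) = 2, s(t(2)) = s(3) = 5, s(t(3)) = s(8) = 4, s(t(4)) = s(5) = 3, s(t(5)) = s(2) = 6, s(t(6)) = s(6) = 1, s(t(7)) = s(7) = 8, s(t(8)) = s(4) = 7.
Hence s ∘ t = [2 5 4 3 6 1 8 7].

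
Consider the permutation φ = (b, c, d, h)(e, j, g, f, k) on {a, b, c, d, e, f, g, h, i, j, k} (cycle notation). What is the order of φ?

The cycle type of φ is (5, 4, 1, 1).
The order of φ is the least common multiple of its cycle lengths: lcm(5, 4) = 20.

20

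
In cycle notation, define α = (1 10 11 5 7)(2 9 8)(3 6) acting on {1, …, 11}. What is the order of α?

The disjoint cycles have lengths 5, 3, 2, 1.
The order of α is the least common multiple of its cycle lengths: lcm(5, 3, 2) = 30.

30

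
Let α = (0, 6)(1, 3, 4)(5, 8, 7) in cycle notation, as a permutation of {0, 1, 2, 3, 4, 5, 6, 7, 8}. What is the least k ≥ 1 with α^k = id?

6

The cycle type of α is (3, 3, 2, 1).
The order is lcm(3, 3, 2) = 6.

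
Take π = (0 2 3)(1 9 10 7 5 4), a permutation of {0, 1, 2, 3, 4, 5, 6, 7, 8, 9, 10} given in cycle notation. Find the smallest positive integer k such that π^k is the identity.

6

The disjoint cycles have lengths 6, 3, 1, 1.
Since disjoint cycles commute, ord(π) = lcm(6, 3) = 6.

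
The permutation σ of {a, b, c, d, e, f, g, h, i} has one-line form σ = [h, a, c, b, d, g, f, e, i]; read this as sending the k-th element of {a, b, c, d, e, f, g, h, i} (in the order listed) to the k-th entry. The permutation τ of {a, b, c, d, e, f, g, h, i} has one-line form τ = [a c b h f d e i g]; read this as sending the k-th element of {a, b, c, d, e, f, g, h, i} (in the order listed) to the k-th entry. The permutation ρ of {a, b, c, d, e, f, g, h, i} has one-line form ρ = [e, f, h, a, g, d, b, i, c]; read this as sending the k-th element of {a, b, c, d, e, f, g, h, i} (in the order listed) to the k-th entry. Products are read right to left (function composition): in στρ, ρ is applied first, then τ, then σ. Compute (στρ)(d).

(στρ)(d) = σ(τ(ρ(d))). ρ(d) = a, then τ(a) = a, then σ(a) = h, so the result is h.

h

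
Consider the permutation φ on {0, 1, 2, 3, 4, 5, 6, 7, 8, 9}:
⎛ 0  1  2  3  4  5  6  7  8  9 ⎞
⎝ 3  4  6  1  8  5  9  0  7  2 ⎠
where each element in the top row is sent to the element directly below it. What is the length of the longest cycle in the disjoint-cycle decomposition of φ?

6

Decomposing into disjoint cycles gives (0, 3, 1, 4, 8, 7)(2, 6, 9); the longest has length 6.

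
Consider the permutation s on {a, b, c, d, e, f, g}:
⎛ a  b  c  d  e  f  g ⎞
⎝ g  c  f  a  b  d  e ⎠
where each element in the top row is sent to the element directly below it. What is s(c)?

The entry below c in the array is f, so s(c) = f.

f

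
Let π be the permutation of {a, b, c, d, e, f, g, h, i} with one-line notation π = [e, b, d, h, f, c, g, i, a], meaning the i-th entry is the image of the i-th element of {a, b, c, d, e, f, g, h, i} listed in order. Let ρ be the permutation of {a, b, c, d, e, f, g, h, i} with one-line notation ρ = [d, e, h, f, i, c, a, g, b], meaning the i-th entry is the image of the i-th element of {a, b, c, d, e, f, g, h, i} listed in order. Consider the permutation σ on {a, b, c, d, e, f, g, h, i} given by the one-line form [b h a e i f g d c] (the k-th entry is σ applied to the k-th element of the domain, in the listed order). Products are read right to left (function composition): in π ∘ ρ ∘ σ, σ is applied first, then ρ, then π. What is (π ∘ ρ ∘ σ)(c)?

Chase c: σ(c) = a; ρ(a) = d; π(d) = h. Hence (π ∘ ρ ∘ σ)(c) = h.

h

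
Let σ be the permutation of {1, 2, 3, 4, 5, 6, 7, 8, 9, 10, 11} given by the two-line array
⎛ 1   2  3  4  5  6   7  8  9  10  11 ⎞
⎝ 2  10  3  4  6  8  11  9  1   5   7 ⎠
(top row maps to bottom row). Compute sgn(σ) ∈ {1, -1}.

-1

In disjoint-cycle form the cycle lengths are 7, 2, 1, 1.
A cycle is odd iff its length is even; σ has 1 even-length cycle, so sgn(σ) = (−1)^1 and σ is odd.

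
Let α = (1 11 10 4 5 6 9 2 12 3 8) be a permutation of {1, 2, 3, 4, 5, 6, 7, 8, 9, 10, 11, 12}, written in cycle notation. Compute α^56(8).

1

8 lies in the 11-cycle (1 11 10 4 5 6 9 2 12 3 8).
Since the cycle has length 11, α^56 acts on it the same as α^1 (56 mod 11 = 1).
Advancing 1 step from 8: 8 → 1.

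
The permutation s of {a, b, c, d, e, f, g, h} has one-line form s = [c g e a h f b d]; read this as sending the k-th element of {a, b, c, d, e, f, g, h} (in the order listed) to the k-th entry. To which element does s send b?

g

b is element number 2 of the domain, and entry number 2 of the one-line form is g, so s(b) = g.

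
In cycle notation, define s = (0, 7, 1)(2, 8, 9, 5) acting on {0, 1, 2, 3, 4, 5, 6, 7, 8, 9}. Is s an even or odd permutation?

The cycle lengths are 4, 3, 1, 1, 1.
A cycle of length ℓ contributes ℓ−1 transpositions, so s is a product of 3 + 2 = 5 transpositions — odd.

odd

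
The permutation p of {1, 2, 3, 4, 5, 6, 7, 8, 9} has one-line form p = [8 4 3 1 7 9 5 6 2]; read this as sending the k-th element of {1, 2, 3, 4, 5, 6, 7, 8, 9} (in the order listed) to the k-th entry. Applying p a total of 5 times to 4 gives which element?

2

Tracing 4 → 1 → … returns to 4 after 6 steps, so 4 lies in a 6-cycle (1, 8, 6, 9, 2, 4).
Advancing 5 steps from 4: 4 → 1 → 8 → 6 → 9 → 2.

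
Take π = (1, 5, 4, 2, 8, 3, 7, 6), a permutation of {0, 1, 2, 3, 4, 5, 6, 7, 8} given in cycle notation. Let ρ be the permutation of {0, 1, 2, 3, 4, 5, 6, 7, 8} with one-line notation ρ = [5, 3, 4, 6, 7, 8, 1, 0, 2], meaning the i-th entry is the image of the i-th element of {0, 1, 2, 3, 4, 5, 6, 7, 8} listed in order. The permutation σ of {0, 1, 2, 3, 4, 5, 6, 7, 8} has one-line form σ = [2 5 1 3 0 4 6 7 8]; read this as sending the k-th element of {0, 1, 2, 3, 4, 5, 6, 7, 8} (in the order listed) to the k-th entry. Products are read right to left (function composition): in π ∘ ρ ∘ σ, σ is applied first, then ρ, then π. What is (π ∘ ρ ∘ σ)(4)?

(π ∘ ρ ∘ σ)(4) = π(ρ(σ(4))). σ(4) = 0, then ρ(0) = 5, then π(5) = 4, so the result is 4.

4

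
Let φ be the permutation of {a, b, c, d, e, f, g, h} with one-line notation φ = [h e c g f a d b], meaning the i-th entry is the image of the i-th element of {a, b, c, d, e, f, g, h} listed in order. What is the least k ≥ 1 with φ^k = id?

The disjoint-cycle form of φ has cycle lengths 5, 2, 1.
Since disjoint cycles commute, ord(φ) = lcm(5, 2) = 10.

10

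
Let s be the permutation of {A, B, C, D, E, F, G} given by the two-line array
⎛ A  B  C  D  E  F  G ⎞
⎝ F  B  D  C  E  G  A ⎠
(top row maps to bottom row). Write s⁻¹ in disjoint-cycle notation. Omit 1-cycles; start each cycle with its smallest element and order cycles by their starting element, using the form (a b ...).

(A G F)(C D)

The cycle decomposition of s is (A F G)(C D).
The inverse reverses every cycle; in canonical form, s⁻¹ = (A G F)(C D).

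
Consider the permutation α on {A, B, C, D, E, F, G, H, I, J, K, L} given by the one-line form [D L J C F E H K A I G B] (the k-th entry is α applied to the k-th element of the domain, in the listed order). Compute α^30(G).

Tracing G → H → … returns to G after 3 steps, so G lies in a 3-cycle (G H K).
Powers repeat with period 3 on this cycle, and 30 mod 3 = 0, so α^30(G) = α^0(G).
So α^30(G) = G.

G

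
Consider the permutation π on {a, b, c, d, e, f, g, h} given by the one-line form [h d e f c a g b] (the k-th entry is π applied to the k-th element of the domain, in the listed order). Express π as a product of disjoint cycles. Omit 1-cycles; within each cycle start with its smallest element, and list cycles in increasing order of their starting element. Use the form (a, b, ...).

From a: a → h → b → d → f → a, closing the cycle (a, h, b, d, f).
Continuing from each remaining unvisited element yields (a, h, b, d, f)(c, e).

(a, h, b, d, f)(c, e)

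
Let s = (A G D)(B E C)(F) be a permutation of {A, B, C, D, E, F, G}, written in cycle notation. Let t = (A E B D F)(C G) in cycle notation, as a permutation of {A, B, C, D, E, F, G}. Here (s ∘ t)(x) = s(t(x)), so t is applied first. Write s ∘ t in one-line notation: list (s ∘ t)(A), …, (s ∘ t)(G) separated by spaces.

(s ∘ t)(x) = s(t(x)). Computing each image: s(t(A)) = s(E) = C, s(t(B)) = s(D) = A, s(t(C)) = s(G) = D, s(t(D)) = s(F) = F, s(t(E)) = s(B) = E, s(t(F)) = s(A) = G, s(t(G)) = s(C) = B.
Hence s ∘ t = [C A D F E G B].

C A D F E G B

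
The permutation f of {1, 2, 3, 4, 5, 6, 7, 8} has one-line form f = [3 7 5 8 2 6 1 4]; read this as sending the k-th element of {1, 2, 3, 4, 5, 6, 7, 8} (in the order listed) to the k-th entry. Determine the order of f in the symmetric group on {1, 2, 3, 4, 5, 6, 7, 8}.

10

The disjoint-cycle form of f has cycle lengths 5, 2, 1.
Since disjoint cycles commute, ord(f) = lcm(5, 2) = 10.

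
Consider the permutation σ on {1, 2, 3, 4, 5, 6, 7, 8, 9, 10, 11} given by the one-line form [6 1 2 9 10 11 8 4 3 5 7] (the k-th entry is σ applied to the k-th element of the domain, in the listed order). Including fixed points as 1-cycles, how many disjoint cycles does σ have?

2

The cycle decomposition is (1 6 11 7 8 4 9 3 2)(5 10), which has 2 cycles (counting 1-cycles).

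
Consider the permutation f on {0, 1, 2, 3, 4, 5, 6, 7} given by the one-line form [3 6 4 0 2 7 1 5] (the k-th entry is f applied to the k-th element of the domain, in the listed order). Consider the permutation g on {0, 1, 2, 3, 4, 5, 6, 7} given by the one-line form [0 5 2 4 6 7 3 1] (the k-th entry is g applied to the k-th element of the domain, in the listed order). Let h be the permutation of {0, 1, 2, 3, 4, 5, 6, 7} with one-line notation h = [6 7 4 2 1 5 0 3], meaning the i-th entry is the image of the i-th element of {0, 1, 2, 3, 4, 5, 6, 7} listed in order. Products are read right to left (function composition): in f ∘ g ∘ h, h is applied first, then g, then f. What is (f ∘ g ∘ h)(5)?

Chase 5: h(5) = 5; g(5) = 7; f(7) = 5. Hence (f ∘ g ∘ h)(5) = 5.

5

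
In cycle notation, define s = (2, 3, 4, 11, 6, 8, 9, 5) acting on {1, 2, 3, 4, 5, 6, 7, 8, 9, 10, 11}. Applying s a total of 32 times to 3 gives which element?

3

3 lies in the 8-cycle (2, 3, 4, 11, 6, 8, 9, 5).
Since the cycle has length 8, s^32 acts on it the same as s^0 (32 mod 8 = 0).
So s^32(3) = 3.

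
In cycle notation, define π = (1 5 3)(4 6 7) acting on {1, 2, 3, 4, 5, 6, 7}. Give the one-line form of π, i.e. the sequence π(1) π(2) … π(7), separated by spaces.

Reading each image from the cycles: 1↦5, 2↦2, 3↦1, 4↦6, 5↦3, 6↦7, 7↦4.
So the one-line form is 5 2 1 6 3 7 4.

5 2 1 6 3 7 4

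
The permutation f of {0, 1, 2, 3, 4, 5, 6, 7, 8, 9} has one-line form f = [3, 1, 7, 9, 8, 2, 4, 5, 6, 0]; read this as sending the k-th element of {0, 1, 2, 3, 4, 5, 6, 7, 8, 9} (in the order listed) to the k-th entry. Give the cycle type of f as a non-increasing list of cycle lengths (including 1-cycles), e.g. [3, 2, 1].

[3, 3, 3, 1]

The disjoint cycles are (0 3 9)(1)(2 7 5)(4 8 6), with lengths 3, 3, 3, 1 in non-increasing order.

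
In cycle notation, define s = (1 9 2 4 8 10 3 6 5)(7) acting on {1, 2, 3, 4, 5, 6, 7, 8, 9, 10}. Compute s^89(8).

4

8 lies in the 9-cycle (1 9 2 4 8 10 3 6 5).
Since the cycle has length 9, s^89 acts on it the same as s^8 (89 mod 9 = 8).
Advancing 8 steps from 8: 8 → 10 → 3 → 6 → 5 → 1 → 9 → 2 → 4.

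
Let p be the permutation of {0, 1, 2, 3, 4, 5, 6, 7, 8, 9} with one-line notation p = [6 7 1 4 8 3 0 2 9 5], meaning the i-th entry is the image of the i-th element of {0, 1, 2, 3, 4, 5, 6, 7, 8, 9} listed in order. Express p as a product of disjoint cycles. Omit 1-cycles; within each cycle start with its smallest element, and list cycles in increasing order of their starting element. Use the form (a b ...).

Start at 0 and follow images: 0 → 6 → 0, giving the cycle (0 6).
Repeating from the next unused element and collecting all non-trivial cycles gives (0 6)(1 7 2)(3 4 8 9 5).

(0 6)(1 7 2)(3 4 8 9 5)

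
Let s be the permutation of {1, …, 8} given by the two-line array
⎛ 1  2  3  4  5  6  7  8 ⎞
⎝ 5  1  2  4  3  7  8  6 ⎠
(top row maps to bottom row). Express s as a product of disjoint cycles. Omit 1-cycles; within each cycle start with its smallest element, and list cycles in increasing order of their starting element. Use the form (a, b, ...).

From 1: 1 → 5 → 3 → 2 → 1, closing the cycle (1, 5, 3, 2).
Continuing from each remaining unvisited element yields (1, 5, 3, 2)(6, 7, 8).

(1, 5, 3, 2)(6, 7, 8)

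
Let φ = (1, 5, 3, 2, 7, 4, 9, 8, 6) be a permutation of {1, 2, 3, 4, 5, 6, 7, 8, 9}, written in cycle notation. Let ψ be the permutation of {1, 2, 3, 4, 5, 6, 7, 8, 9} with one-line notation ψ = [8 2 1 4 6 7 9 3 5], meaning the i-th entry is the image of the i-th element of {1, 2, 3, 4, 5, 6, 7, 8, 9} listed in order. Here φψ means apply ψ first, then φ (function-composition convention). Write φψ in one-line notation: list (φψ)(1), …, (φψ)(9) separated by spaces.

(φψ)(x) = φ(ψ(x)). Computing each image: φ(ψ(1)) = φ(8) = 6, φ(ψ(2)) = φ(2) = 7, φ(ψ(3)) = φ(1) = 5, φ(ψ(4)) = φ(4) = 9, φ(ψ(5)) = φ(6) = 1, φ(ψ(6)) = φ(7) = 4, φ(ψ(7)) = φ(9) = 8, φ(ψ(8)) = φ(3) = 2, φ(ψ(9)) = φ(5) = 3.
Hence φψ = [6 7 5 9 1 4 8 2 3].

6 7 5 9 1 4 8 2 3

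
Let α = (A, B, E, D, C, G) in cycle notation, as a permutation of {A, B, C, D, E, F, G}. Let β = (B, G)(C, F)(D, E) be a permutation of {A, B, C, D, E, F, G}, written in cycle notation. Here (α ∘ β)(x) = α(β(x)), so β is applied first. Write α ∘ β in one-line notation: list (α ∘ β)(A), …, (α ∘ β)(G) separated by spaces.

(α ∘ β)(x) = α(β(x)). Computing each image: α(β(A)) = α(A) = B, α(β(B)) = α(G) = A, α(β(C)) = α(F) = F, α(β(D)) = α(E) = D, α(β(E)) = α(D) = C, α(β(F)) = α(C) = G, α(β(G)) = α(B) = E.
Hence α ∘ β = [B A F D C G E].

B A F D C G E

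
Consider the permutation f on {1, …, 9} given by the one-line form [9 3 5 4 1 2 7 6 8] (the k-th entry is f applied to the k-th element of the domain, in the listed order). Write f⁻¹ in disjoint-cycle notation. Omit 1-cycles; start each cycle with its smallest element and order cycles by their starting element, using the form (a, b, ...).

(1, 5, 3, 2, 6, 8, 9)

The cycle decomposition of f is (1, 9, 8, 6, 2, 3, 5).
Reversing each cycle (and rotating so the smallest element leads) gives f⁻¹ = (1, 5, 3, 2, 6, 8, 9).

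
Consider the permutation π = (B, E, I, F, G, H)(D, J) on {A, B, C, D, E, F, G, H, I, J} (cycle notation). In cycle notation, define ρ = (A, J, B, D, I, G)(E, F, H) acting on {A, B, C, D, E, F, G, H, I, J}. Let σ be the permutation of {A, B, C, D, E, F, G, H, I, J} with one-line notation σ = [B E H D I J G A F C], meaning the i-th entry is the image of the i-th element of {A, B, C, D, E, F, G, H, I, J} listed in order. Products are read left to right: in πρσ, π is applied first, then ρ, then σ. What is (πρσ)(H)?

(πρσ)(H) = σ(ρ(π(H))). π(H) = B, then ρ(B) = D, then σ(D) = D, so the result is D.

D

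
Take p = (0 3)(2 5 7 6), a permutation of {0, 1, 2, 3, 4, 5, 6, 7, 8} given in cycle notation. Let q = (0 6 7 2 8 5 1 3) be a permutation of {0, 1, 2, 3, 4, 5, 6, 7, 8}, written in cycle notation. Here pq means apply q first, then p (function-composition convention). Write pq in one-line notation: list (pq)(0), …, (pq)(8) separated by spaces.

2 0 8 3 4 1 6 5 7

Chase each element through q then p: 0 → 6 → 2; 1 → 3 → 0; 2 → 8 → 8; 3 → 0 → 3; 4 → 4 → 4; 5 → 1 → 1; 6 → 7 → 6; 7 → 2 → 5; 8 → 5 → 7.
Collecting the images, pq = [2 0 8 3 4 1 6 5 7].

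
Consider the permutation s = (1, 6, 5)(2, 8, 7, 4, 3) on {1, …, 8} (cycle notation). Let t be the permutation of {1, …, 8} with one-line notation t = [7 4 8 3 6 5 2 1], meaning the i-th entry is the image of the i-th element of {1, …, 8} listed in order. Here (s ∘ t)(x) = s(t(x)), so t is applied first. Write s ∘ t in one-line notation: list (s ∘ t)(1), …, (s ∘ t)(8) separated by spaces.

4 3 7 2 5 1 8 6

Chase each element through t then s: 1 → 7 → 4; 2 → 4 → 3; 3 → 8 → 7; 4 → 3 → 2; 5 → 6 → 5; 6 → 5 → 1; 7 → 2 → 8; 8 → 1 → 6.
Collecting the images, s ∘ t = [4 3 7 2 5 1 8 6].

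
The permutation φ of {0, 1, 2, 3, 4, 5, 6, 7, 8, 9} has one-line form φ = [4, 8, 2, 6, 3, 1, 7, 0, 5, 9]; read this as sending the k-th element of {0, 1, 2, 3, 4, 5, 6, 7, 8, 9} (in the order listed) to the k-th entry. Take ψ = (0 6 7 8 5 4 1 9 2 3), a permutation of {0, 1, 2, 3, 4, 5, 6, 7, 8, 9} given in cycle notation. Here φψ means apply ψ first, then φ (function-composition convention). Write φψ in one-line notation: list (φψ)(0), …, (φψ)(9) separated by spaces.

(φψ)(x) = φ(ψ(x)). Computing each image: φ(ψ(0)) = φ(6) = 7, φ(ψ(1)) = φ(9) = 9, φ(ψ(2)) = φ(3) = 6, φ(ψ(3)) = φ(0) = 4, φ(ψ(4)) = φ(1) = 8, φ(ψ(5)) = φ(4) = 3, φ(ψ(6)) = φ(7) = 0, φ(ψ(7)) = φ(8) = 5, φ(ψ(8)) = φ(5) = 1, φ(ψ(9)) = φ(2) = 2.
Hence φψ = [7 9 6 4 8 3 0 5 1 2].

7 9 6 4 8 3 0 5 1 2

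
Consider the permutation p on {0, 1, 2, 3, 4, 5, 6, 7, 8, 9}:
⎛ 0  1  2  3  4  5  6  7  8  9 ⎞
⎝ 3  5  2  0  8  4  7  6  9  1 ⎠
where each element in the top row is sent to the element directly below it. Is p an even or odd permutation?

even

In disjoint-cycle form the cycle lengths are 5, 2, 2, 1.
A cycle is odd iff its length is even; p has 2 even-length cycles, so sgn(p) = (−1)^2 and p is even.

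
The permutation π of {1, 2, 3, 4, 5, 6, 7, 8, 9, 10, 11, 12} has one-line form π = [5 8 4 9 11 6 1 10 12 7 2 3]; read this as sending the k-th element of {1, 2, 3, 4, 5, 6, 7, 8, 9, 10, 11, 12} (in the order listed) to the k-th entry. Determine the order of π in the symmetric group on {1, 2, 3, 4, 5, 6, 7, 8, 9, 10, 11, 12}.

The disjoint-cycle form of π has cycle lengths 7, 4, 1.
The order is lcm(7, 4) = 28.

28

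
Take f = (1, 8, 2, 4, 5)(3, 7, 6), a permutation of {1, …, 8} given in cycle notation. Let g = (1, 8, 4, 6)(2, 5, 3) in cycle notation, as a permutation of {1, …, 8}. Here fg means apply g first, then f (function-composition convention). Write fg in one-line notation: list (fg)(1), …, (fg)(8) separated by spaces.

2 1 4 3 7 8 6 5

(fg)(x) = f(g(x)). Computing each image: f(g(1)) = f(8) = 2, f(g(2)) = f(5) = 1, f(g(3)) = f(2) = 4, f(g(4)) = f(6) = 3, f(g(5)) = f(3) = 7, f(g(6)) = f(1) = 8, f(g(7)) = f(7) = 6, f(g(8)) = f(4) = 5.
Hence fg = [2 1 4 3 7 8 6 5].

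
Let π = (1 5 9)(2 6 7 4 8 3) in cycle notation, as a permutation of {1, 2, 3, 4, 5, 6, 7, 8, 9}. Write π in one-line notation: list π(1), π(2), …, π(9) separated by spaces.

5 6 2 8 9 7 4 3 1

Reading each image from the cycles: 1→5, 2→6, 3→2, 4→8, 5→9, 6→7, 7→4, 8→3, 9→1.
Listing these in domain order gives 5 6 2 8 9 7 4 3 1.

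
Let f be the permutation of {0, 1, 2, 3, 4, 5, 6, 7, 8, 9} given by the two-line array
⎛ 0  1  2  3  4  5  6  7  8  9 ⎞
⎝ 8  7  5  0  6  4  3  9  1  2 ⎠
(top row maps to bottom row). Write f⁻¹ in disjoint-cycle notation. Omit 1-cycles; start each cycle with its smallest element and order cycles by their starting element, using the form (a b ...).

(0 3 6 4 5 2 9 7 1 8)

The cycle decomposition of f is (0 8 1 7 9 2 5 4 6 3).
The inverse reverses every cycle; in canonical form, f⁻¹ = (0 3 6 4 5 2 9 7 1 8).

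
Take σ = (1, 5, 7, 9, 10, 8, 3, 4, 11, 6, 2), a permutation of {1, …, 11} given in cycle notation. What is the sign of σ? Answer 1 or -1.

1

The cycle lengths are 11.
A cycle is odd iff its length is even; σ has 0 even-length cycles, so sgn(σ) = (−1)^0 and σ is even.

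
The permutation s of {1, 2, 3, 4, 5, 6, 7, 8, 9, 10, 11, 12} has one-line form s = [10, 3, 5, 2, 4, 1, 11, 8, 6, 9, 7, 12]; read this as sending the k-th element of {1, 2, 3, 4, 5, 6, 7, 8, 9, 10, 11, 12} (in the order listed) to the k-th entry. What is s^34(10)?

Tracing 10 → 9 → … returns to 10 after 4 steps, so 10 lies in a 4-cycle (1, 10, 9, 6).
On a 4-cycle, s^4 is the identity, so s^34 = s^2 there (34 ≡ 2 mod 4).
Advancing 2 steps from 10: 10 → 9 → 6.

6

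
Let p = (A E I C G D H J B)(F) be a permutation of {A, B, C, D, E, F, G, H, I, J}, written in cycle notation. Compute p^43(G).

I

G lies in the 9-cycle (A E I C G D H J B).
Since the cycle has length 9, p^43 acts on it the same as p^7 (43 mod 9 = 7).
Stepping 7 places around the cycle: G → D → H → J → B → A → E → I.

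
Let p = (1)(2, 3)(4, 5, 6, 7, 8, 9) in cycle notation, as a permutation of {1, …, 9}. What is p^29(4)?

9

4 lies in the 6-cycle (4, 5, 6, 7, 8, 9).
Since the cycle has length 6, p^29 acts on it the same as p^5 (29 mod 6 = 5).
Advancing 5 steps from 4: 4 → 5 → 6 → 7 → 8 → 9.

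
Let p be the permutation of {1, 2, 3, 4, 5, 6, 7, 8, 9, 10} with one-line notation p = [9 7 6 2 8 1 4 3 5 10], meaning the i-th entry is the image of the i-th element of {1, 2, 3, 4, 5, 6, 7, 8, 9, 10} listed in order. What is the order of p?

6

The disjoint-cycle form of p has cycle lengths 6, 3, 1.
Since disjoint cycles commute, ord(p) = lcm(6, 3) = 6.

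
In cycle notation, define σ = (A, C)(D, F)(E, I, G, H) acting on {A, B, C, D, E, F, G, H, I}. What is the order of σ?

The disjoint cycles have lengths 4, 2, 2, 1.
The order of σ is the least common multiple of its cycle lengths: lcm(4, 2, 2) = 4.

4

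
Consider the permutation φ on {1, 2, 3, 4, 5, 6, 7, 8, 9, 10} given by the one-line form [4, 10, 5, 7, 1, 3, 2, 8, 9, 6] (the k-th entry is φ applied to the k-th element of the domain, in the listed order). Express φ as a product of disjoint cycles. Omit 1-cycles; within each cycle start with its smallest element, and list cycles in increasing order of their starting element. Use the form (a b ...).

Start at 1 and follow images: 1 → 4 → 7 → 2 → 10 → 6 → 3 → 5 → 1, giving the cycle (1 4 7 2 10 6 3 5).
Continuing from each remaining unvisited element yields (1 4 7 2 10 6 3 5).

(1 4 7 2 10 6 3 5)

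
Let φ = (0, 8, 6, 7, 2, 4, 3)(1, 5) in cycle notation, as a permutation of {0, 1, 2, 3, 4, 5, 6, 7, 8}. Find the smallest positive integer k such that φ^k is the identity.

14

The cycle type of φ is (7, 2).
The order of φ is the least common multiple of its cycle lengths: lcm(7, 2) = 14.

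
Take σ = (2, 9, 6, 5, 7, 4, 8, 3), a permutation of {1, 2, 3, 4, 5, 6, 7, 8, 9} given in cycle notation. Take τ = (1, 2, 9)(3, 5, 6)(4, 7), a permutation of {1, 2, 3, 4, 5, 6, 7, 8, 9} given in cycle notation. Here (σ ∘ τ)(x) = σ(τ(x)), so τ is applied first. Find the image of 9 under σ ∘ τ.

1

(σ ∘ τ)(9) = σ(τ(9)). τ(9) = 1, then σ(1) = 1. So (σ ∘ τ)(9) = 1.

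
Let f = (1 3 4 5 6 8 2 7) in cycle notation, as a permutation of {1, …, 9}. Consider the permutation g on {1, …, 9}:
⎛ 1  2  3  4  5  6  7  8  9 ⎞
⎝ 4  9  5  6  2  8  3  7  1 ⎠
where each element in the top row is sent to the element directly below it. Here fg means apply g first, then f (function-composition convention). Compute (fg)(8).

g(8) = 7, then f(7) = 1; composing gives (fg)(8) = 1.

1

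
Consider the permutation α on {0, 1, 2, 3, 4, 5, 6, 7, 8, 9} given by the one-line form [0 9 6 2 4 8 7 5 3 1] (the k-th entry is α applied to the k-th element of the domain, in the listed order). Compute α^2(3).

Tracing 3 → 2 → … returns to 3 after 6 steps, so 3 lies in a 6-cycle (2 6 7 5 8 3).
Advancing 2 steps from 3: 3 → 2 → 6.

6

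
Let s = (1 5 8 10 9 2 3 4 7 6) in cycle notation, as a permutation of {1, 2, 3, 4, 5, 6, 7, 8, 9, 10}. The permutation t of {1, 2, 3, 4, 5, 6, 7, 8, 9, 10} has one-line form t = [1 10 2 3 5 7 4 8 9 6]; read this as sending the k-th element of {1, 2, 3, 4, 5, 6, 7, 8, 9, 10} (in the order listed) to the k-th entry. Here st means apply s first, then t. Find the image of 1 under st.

5

(st)(1) = t(s(1)). s(1) = 5, then t(5) = 5. So (st)(1) = 5.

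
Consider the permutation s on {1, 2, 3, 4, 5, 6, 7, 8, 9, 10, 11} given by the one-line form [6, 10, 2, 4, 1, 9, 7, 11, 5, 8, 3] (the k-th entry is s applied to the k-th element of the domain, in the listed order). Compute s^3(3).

8

Tracing 3 → 2 → … returns to 3 after 5 steps, so 3 lies in a 5-cycle (2 10 8 11 3).
Advancing 3 steps from 3: 3 → 2 → 10 → 8.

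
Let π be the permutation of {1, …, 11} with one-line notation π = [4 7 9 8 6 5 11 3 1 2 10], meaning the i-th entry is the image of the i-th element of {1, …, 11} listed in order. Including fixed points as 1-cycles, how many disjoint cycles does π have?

The cycle decomposition is (1 4 8 3 9)(2 7 11 10)(5 6), which has 3 cycles (counting 1-cycles).

3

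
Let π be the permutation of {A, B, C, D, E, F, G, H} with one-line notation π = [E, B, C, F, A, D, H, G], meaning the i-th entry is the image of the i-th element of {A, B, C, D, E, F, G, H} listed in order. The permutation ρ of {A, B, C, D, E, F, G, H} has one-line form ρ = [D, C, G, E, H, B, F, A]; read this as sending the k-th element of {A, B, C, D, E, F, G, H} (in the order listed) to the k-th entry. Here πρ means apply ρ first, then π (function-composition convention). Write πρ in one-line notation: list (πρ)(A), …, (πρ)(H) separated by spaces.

(πρ)(x) = π(ρ(x)). Computing each image: π(ρ(A)) = π(D) = F, π(ρ(B)) = π(C) = C, π(ρ(C)) = π(G) = H, π(ρ(D)) = π(E) = A, π(ρ(E)) = π(H) = G, π(ρ(F)) = π(B) = B, π(ρ(G)) = π(F) = D, π(ρ(H)) = π(A) = E.
Hence πρ = [F C H A G B D E].

F C H A G B D E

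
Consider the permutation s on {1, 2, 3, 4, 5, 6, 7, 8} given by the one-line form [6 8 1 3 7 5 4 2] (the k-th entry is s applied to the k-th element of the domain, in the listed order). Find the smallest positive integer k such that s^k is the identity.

6

The disjoint-cycle form of s has cycle lengths 6, 2.
The order is lcm(6, 2) = 6.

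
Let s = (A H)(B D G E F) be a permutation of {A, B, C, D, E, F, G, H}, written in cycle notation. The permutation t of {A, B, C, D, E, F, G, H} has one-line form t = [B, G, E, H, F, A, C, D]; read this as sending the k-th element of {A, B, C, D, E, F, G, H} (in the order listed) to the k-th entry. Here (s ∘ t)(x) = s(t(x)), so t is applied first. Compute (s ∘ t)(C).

First apply t: t(C) = E, then s(E) = F. Thus (s ∘ t)(C) = F.

F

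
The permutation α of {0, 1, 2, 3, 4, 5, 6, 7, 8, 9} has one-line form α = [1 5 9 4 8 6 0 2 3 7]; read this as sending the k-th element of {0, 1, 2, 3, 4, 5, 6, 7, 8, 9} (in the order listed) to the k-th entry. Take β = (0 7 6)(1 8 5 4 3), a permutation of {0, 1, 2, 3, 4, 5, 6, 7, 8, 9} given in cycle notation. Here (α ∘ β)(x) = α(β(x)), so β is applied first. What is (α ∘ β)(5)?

(α ∘ β)(5) = α(β(5)). β(5) = 4, then α(4) = 8. So (α ∘ β)(5) = 8.

8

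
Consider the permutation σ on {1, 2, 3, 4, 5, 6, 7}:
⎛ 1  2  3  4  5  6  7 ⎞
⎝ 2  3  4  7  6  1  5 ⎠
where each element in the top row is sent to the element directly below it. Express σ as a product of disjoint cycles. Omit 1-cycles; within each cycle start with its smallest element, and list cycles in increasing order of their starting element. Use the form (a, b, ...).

Iterating σ from 1 gives 1 → 2 → 3 → 4 → 7 → 5 → 6 → 1; that is the 7-cycle (1, 2, 3, 4, 7, 5, 6).
Continuing from each remaining unvisited element yields (1, 2, 3, 4, 7, 5, 6).

(1, 2, 3, 4, 7, 5, 6)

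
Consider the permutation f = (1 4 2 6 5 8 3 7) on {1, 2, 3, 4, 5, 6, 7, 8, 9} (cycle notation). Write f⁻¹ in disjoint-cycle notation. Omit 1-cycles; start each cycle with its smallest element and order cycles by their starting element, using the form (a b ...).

(1 7 3 8 5 6 2 4)

If f sends a → b within a cycle, f⁻¹ sends b → a; equivalently, reverse each cycle.
After reversing and putting each cycle's least element first, f⁻¹ = (1 7 3 8 5 6 2 4).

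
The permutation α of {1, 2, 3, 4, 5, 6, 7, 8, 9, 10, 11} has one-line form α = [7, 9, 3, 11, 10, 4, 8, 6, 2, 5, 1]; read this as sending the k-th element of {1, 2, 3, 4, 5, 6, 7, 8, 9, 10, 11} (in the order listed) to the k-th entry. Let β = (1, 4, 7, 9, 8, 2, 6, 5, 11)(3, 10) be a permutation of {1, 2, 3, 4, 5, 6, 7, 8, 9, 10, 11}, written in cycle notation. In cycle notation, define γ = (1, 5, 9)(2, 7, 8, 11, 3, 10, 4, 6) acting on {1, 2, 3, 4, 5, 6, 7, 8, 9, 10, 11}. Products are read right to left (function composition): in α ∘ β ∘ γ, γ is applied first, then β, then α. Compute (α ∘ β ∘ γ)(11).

5

Apply the permutations in order: γ(11) = 3, then β(3) = 10, then α(10) = 5. So (α ∘ β ∘ γ)(11) = 5.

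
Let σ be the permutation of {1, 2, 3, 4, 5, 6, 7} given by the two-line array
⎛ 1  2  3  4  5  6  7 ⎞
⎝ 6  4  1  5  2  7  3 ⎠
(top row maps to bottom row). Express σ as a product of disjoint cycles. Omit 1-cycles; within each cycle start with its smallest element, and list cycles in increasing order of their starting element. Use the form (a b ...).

(1 6 7 3)(2 4 5)

Iterating σ from 1 gives 1 → 6 → 7 → 3 → 1; that is the 4-cycle (1 6 7 3).
Repeating from the next unused element and collecting all non-trivial cycles gives (1 6 7 3)(2 4 5).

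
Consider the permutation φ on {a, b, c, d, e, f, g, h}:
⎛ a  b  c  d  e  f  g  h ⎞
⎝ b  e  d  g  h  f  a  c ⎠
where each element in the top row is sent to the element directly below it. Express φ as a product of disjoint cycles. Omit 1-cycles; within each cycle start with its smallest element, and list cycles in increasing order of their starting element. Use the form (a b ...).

From a: a → b → e → h → c → d → g → a, closing the cycle (a b e h c d g).
Continuing from each remaining unvisited element yields (a b e h c d g).

(a b e h c d g)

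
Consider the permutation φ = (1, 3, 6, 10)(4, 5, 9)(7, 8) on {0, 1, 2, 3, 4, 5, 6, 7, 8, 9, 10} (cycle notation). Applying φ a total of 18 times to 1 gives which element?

1 lies in the 4-cycle (1, 3, 6, 10).
Powers repeat with period 4 on this cycle, and 18 mod 4 = 2, so φ^18(1) = φ^2(1).
Advancing 2 steps from 1: 1 → 3 → 6.

6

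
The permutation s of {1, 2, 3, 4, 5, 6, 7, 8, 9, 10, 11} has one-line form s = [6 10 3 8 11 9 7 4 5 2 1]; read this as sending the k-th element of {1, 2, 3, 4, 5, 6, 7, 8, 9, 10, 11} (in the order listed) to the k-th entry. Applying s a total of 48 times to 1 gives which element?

Tracing 1 → 6 → … returns to 1 after 5 steps, so 1 lies in a 5-cycle (1, 6, 9, 5, 11).
Since the cycle has length 5, s^48 acts on it the same as s^3 (48 mod 5 = 3).
Advancing 3 steps from 1: 1 → 6 → 9 → 5.

5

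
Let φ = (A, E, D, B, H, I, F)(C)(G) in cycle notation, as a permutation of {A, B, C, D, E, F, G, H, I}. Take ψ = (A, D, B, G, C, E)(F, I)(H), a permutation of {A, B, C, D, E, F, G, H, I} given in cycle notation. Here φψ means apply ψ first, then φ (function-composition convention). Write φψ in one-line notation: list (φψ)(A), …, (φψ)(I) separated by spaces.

B G D H E F C I A

For each element, apply ψ then φ: A → D → B; B → G → G; C → E → D; D → B → H; E → A → E; F → I → F; G → C → C; H → H → I; I → F → A.
Collecting the images, φψ = [B G D H E F C I A].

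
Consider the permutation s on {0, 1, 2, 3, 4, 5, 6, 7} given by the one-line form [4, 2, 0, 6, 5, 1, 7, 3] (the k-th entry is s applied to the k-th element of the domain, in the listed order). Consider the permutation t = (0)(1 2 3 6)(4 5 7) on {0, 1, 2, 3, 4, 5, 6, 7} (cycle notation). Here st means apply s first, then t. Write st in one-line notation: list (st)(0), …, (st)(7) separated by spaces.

(st)(x) = t(s(x)). Computing each image: t(s(0)) = t(4) = 5, t(s(1)) = t(2) = 3, t(s(2)) = t(0) = 0, t(s(3)) = t(6) = 1, t(s(4)) = t(5) = 7, t(s(5)) = t(1) = 2, t(s(6)) = t(7) = 4, t(s(7)) = t(3) = 6.
Hence st = [5 3 0 1 7 2 4 6].

5 3 0 1 7 2 4 6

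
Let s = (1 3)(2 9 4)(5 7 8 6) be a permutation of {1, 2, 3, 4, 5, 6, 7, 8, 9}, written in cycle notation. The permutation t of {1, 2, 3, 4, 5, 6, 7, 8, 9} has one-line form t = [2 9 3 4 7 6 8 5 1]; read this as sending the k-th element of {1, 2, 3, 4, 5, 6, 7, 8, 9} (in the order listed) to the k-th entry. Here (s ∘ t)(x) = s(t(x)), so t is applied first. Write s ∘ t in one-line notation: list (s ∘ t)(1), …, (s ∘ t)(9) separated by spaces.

9 4 1 2 8 5 6 7 3

For each element, apply t then s: 1 → 2 → 9; 2 → 9 → 4; 3 → 3 → 1; 4 → 4 → 2; 5 → 7 → 8; 6 → 6 → 5; 7 → 8 → 6; 8 → 5 → 7; 9 → 1 → 3.
Collecting the images, s ∘ t = [9 4 1 2 8 5 6 7 3].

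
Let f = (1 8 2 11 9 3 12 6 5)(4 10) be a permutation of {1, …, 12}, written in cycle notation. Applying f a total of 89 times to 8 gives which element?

8 lies in the 9-cycle (1 8 2 11 9 3 12 6 5).
Since the cycle has length 9, f^89 acts on it the same as f^8 (89 mod 9 = 8).
Advancing 8 steps from 8: 8 → 2 → 11 → 9 → 3 → 12 → 6 → 5 → 1.

1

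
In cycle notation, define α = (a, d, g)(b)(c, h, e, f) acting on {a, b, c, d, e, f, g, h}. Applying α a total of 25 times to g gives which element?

g lies in the 3-cycle (a, d, g).
Since the cycle has length 3, α^25 acts on it the same as α^1 (25 mod 3 = 1).
Stepping 1 place around the cycle: g → a.

a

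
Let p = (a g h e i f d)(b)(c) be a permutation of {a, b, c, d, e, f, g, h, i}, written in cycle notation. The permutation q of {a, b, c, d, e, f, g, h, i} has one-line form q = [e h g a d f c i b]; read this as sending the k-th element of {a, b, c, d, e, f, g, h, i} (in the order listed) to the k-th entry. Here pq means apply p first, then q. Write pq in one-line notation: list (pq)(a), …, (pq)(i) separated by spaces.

c h g e b a i d f

Chase each element through p then q: a → g → c; b → b → h; c → c → g; d → a → e; e → i → b; f → d → a; g → h → i; h → e → d; i → f → f.
Collecting the images, pq = [c h g e b a i d f].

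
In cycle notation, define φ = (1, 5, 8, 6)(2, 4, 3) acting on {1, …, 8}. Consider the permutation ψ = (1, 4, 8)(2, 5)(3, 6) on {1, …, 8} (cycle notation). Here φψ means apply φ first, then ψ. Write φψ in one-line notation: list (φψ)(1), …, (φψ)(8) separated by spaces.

For each element, apply φ then ψ: 1 → 5 → 2; 2 → 4 → 8; 3 → 2 → 5; 4 → 3 → 6; 5 → 8 → 1; 6 → 1 → 4; 7 → 7 → 7; 8 → 6 → 3.
So φψ in one-line form is 2 8 5 6 1 4 7 3.

2 8 5 6 1 4 7 3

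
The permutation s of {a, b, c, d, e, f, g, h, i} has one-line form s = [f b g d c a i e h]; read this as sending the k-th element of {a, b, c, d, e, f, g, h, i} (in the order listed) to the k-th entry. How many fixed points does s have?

2

The fixed points (elements with s(x) = x) are {b, d}, so there are 2.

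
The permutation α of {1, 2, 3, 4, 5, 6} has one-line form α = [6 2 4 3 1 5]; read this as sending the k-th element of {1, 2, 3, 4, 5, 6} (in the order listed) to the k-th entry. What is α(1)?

1 is element number 1 of the domain, and entry number 1 of the one-line form is 6, so α(1) = 6.

6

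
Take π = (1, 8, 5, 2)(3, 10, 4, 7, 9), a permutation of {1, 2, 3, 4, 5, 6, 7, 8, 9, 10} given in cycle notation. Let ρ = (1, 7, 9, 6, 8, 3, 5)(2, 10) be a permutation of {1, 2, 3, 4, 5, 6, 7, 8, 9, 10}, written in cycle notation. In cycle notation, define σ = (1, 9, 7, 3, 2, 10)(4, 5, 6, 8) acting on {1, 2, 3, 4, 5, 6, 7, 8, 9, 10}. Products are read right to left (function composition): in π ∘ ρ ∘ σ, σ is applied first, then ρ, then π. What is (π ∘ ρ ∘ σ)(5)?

Chase 5: σ(5) = 6; ρ(6) = 8; π(8) = 5. Hence (π ∘ ρ ∘ σ)(5) = 5.

5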